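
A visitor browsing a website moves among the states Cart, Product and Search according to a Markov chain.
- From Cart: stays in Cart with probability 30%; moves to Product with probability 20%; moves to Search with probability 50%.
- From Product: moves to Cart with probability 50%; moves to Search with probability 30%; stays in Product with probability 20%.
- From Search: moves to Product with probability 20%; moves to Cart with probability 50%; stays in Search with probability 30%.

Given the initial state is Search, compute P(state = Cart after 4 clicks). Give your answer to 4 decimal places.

0.4160

Propagate the distribution vector 4 clicks from Search.
After 0 clicks: (0.0000, 0.0000, 1.0000)
After 1 click: (0.5000, 0.2000, 0.3000)
After 2 clicks: (0.4000, 0.2000, 0.4000)
After 3 clicks: (0.4200, 0.2000, 0.3800)
After 4 clicks: (0.4160, 0.2000, 0.3840)
P(in Cart after 4 clicks) = 0.4160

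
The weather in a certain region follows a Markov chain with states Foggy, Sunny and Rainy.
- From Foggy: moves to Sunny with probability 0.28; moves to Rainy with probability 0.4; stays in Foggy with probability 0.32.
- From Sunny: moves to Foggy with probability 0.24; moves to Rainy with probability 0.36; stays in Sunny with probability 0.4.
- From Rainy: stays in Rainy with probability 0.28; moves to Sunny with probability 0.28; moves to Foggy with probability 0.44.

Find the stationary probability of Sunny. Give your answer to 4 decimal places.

0.3182

Let the stationary distribution be π with π = πP and π_1 + π_2 + π_3 = 1.
π_1 = 0.32·π_1 + 0.24·π_2 + 0.44·π_3
π_2 = 0.28·π_1 + 0.4·π_2 + 0.28·π_3
Solving with the normalization constraint gives π = (0.3360, 0.3182, 0.3458).
So the stationary probability of Sunny is 0.3182.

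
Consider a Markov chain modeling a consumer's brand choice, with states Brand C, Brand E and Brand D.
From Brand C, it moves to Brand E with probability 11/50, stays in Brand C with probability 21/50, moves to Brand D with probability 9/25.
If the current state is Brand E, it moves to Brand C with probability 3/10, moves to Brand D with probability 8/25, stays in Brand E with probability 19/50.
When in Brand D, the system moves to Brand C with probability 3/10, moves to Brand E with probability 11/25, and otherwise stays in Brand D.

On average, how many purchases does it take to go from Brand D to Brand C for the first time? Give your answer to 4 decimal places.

3.3333

Let t(s) be the expected number of purchases to first reach Brand C from state s, with t(Brand C) = 0. Conditioning on the first purchase:
t(Brand E) = 1 + 0.38·t(Brand E) + 0.32·t(Brand D)
t(Brand D) = 1 + 0.44·t(Brand E) + 0.26·t(Brand D)
Solving: t(Brand E) = 3.3333, t(Brand D) = 3.3333.
Expected purchases from Brand D to Brand C: 3.3333.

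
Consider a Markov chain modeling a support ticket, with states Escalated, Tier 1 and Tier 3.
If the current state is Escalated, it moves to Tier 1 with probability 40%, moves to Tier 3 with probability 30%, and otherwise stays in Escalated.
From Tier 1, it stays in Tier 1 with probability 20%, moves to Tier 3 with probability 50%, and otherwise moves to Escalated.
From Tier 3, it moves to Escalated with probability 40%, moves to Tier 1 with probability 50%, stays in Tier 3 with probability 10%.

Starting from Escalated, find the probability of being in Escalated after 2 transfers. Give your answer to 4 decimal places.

0.3300

Sum over the intermediate state after 1 transfer:
P = P(Escalated→Escalated)·P(Escalated→Escalated) + P(Escalated→Tier 1)·P(Tier 1→Escalated) + P(Escalated→Tier 3)·P(Tier 3→Escalated)
  = 0.3×0.3 + 0.4×0.3 + 0.3×0.4
  = 0.0900 + 0.1200 + 0.1200 = 0.3300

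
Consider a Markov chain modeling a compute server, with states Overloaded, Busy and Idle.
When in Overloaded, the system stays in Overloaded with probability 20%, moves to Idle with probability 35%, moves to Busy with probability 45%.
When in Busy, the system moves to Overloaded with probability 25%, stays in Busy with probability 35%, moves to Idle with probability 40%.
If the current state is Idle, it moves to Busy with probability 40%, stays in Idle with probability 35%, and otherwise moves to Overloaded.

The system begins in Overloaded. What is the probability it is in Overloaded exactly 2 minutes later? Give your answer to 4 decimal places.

Sum over the intermediate state after 1 minute:
P = P(Overloaded→Overloaded)·P(Overloaded→Overloaded) + P(Overloaded→Busy)·P(Busy→Overloaded) + P(Overloaded→Idle)·P(Idle→Overloaded)
  = 0.2×0.2 + 0.45×0.25 + 0.35×0.25
  = 0.0400 + 0.1125 + 0.0875 = 0.2400

0.2400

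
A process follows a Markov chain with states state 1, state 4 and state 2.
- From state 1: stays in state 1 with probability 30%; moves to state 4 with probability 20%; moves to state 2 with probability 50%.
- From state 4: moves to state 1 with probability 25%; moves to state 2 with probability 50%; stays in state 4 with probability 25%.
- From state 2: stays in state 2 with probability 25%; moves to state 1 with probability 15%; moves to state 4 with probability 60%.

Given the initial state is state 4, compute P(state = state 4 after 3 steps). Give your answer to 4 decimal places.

0.3706

Propagate the distribution vector 3 steps from state 4.
After 0 steps: (0.0000, 1.0000, 0.0000)
After 1 step: (0.2500, 0.2500, 0.5000)
After 2 steps: (0.2125, 0.4125, 0.3750)
After 3 steps: (0.2231, 0.3706, 0.4063)
P(in state 4 after 3 steps) = 0.3706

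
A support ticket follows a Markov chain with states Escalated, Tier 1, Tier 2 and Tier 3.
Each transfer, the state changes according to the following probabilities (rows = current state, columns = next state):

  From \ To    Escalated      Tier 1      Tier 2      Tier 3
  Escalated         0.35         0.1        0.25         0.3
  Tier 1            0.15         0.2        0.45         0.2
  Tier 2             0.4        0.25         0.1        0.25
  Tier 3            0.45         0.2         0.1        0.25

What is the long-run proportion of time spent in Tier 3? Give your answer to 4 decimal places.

Let the stationary distribution be π with π = πP and π_1 + π_2 + π_3 + π_4 = 1.
π_1 = 0.35·π_1 + 0.15·π_2 + 0.4·π_3 + 0.45·π_4
π_2 = 0.1·π_1 + 0.2·π_2 + 0.25·π_3 + 0.2·π_4
π_3 = 0.25·π_1 + 0.45·π_2 + 0.1·π_3 + 0.1·π_4
Solving with the normalization constraint gives π = (0.3515, 0.1756, 0.2142, 0.2588).
So the stationary probability of Tier 3 is 0.2588.

0.2588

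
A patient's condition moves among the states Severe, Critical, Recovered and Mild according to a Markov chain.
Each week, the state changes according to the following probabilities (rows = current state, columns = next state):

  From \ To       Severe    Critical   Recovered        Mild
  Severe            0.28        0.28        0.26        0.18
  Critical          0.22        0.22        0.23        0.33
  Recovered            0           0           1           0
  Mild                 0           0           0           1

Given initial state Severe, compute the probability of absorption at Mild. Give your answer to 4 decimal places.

Let h(s) be the probability of absorption at Mild starting from transient state s. Then h(Mild) = 1 and h(Recovered) = 0. By first-step analysis:
h(Severe) = 0.28·h(Severe) + 0.28·h(Critical) + 0.26·0 + 0.18·1
h(Critical) = 0.22·h(Severe) + 0.22·h(Critical) + 0.23·0 + 0.33·1
Solving: h(Severe) = 0.4656, h(Critical) = 0.5544.
Starting from Severe, the probability is 0.4656.

0.4656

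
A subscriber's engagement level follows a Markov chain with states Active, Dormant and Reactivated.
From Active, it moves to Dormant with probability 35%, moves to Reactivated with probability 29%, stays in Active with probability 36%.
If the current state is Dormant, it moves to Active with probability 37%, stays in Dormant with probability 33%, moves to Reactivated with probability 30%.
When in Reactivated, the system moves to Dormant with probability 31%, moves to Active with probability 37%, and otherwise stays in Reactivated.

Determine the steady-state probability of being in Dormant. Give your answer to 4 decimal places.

Let the stationary distribution be π with π = πP and π_1 + π_2 + π_3 = 1.
π_1 = 0.36·π_1 + 0.37·π_2 + 0.37·π_3
π_2 = 0.35·π_1 + 0.33·π_2 + 0.31·π_3
Solving with the normalization constraint gives π = (0.3663, 0.3313, 0.3024).
So the stationary probability of Dormant is 0.3313.

0.3313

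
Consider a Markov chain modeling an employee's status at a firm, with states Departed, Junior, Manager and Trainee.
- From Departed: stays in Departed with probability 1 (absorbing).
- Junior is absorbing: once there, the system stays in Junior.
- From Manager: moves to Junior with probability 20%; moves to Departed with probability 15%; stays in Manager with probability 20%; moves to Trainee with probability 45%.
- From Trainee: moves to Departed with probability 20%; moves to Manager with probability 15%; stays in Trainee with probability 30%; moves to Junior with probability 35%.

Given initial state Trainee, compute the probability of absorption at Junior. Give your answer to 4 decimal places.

0.6294

Let h(s) be the probability of absorption at Junior starting from transient state s. Then h(Junior) = 1 and h(Departed) = 0. By first-step analysis:
h(Manager) = 0.15·0 + 0.2·1 + 0.2·h(Manager) + 0.45·h(Trainee)
h(Trainee) = 0.2·0 + 0.35·1 + 0.15·h(Manager) + 0.3·h(Trainee)
Solving: h(Manager) = 0.6041, h(Trainee) = 0.6294.
Starting from Trainee, the probability is 0.6294.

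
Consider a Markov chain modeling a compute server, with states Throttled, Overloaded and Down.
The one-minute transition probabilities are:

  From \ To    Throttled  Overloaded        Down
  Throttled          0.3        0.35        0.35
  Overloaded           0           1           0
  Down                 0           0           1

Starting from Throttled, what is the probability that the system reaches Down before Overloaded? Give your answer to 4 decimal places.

Let h(s) be the probability of absorption at Down starting from transient state s. Then h(Down) = 1 and h(Overloaded) = 0. By first-step analysis:
h(Throttled) = 0.3·h(Throttled) + 0.35·0 + 0.35·1
Solving: h(Throttled) = 0.5000.
Starting from Throttled, the probability is 0.5000.

0.5000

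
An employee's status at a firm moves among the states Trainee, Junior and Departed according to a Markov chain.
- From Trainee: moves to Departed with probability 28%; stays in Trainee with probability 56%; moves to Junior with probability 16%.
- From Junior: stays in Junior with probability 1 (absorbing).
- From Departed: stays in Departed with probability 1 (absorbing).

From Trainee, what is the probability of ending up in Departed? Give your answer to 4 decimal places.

0.6364

Let h(s) be the probability of absorption at Departed starting from transient state s. Then h(Departed) = 1 and h(Junior) = 0. By first-step analysis:
h(Trainee) = 0.56·h(Trainee) + 0.16·0 + 0.28·1
Solving: h(Trainee) = 0.6364.
Starting from Trainee, the probability is 0.6364.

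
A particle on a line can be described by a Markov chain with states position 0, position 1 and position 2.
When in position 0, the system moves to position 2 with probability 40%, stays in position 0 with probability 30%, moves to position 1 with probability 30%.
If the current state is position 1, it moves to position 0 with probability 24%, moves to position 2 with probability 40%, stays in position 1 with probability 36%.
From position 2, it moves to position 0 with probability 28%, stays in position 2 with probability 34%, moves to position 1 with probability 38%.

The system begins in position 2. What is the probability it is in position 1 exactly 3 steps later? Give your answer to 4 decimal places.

0.3514

Propagate the distribution vector 3 steps from position 2.
After 0 steps: (0.0000, 0.0000, 1.0000)
After 1 step: (0.2800, 0.3800, 0.3400)
After 2 steps: (0.2704, 0.3500, 0.3796)
After 3 steps: (0.2714, 0.3514, 0.3772)
P(in position 1 after 3 steps) = 0.3514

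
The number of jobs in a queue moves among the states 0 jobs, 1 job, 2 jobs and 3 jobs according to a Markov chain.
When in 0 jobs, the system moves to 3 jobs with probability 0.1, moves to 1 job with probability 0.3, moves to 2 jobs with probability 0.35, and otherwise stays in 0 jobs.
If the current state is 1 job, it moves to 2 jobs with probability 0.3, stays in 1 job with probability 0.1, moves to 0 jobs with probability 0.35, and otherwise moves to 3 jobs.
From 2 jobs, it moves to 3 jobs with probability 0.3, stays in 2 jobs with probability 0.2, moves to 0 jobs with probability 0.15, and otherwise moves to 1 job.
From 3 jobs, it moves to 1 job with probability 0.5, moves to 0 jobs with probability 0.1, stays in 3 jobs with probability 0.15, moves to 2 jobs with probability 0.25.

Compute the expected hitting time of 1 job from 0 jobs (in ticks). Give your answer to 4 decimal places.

2.8756

Let t(s) be the expected number of ticks to first reach 1 job from state s, with t(1 job) = 0. Conditioning on the first tick:
t(0 jobs) = 1 + 0.25·t(0 jobs) + 0.35·t(2 jobs) + 0.1·t(3 jobs)
t(2 jobs) = 1 + 0.15·t(0 jobs) + 0.2·t(2 jobs) + 0.3·t(3 jobs)
t(3 jobs) = 1 + 0.1·t(0 jobs) + 0.25·t(2 jobs) + 0.15·t(3 jobs)
Solving: t(0 jobs) = 2.8756, t(2 jobs) = 2.6494, t(3 jobs) = 2.2940.
Expected ticks from 0 jobs to 1 job: 2.8756.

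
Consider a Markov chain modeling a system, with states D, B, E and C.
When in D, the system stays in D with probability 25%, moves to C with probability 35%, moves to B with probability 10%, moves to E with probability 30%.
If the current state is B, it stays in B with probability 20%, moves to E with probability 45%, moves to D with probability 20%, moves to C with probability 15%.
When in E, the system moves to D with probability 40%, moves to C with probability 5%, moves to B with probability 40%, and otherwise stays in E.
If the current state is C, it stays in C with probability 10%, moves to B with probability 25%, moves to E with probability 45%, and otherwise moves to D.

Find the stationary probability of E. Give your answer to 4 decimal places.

Let the stationary distribution be π with π = πP and π_1 + π_2 + π_3 + π_4 = 1.
π_1 = 0.25·π_1 + 0.2·π_2 + 0.4·π_3 + 0.2·π_4
π_2 = 0.1·π_1 + 0.2·π_2 + 0.4·π_3 + 0.25·π_4
π_3 = 0.3·π_1 + 0.45·π_2 + 0.15·π_3 + 0.45·π_4
Solving with the normalization constraint gives π = (0.2767, 0.2435, 0.3142, 0.1656).
So the stationary probability of E is 0.3142.

0.3142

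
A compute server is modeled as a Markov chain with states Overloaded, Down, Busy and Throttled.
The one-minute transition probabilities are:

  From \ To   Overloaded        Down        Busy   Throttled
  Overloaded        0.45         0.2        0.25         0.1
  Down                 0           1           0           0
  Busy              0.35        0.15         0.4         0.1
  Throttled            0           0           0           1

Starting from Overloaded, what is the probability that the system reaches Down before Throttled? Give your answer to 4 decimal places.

Let h(s) be the probability of absorption at Down starting from transient state s. Then h(Down) = 1 and h(Throttled) = 0. By first-step analysis:
h(Overloaded) = 0.45·h(Overloaded) + 0.2·1 + 0.25·h(Busy) + 0.1·0
h(Busy) = 0.35·h(Overloaded) + 0.15·1 + 0.4·h(Busy) + 0.1·0
Solving: h(Overloaded) = 0.6495, h(Busy) = 0.6289.
Starting from Overloaded, the probability is 0.6495.

0.6495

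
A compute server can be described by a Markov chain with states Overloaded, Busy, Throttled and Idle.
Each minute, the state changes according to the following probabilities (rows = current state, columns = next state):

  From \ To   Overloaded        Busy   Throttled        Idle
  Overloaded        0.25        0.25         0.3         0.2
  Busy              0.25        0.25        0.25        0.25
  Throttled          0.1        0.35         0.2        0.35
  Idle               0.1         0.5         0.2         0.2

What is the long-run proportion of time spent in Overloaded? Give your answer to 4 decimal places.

Let the stationary distribution be π with π = πP and π_1 + π_2 + π_3 + π_4 = 1.
π_1 = 0.25·π_1 + 0.25·π_2 + 0.1·π_3 + 0.1·π_4
π_2 = 0.25·π_1 + 0.25·π_2 + 0.35·π_3 + 0.5·π_4
π_3 = 0.3·π_1 + 0.25·π_2 + 0.2·π_3 + 0.2·π_4
Solving with the normalization constraint gives π = (0.1770, 0.3365, 0.2345, 0.2520).
So the stationary probability of Overloaded is 0.1770.

0.1770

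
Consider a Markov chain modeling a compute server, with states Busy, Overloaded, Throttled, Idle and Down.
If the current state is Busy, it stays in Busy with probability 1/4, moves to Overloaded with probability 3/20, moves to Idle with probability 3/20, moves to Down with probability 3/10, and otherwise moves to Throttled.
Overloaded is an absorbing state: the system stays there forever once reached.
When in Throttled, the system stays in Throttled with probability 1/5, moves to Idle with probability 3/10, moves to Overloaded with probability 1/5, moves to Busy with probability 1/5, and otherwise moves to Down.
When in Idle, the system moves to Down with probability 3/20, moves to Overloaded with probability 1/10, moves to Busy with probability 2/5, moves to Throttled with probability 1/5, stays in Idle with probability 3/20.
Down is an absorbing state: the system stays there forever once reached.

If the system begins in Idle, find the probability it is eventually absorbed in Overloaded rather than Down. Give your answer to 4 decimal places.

Let h(s) be the probability of absorption at Overloaded starting from transient state s. Then h(Overloaded) = 1 and h(Down) = 0. By first-step analysis:
h(Busy) = 0.25·h(Busy) + 0.15·1 + 0.15·h(Throttled) + 0.15·h(Idle) + 0.3·0
h(Throttled) = 0.2·h(Busy) + 0.2·1 + 0.2·h(Throttled) + 0.3·h(Idle) + 0.1·0
h(Idle) = 0.4·h(Busy) + 0.1·1 + 0.2·h(Throttled) + 0.15·h(Idle) + 0.15·0
Solving: h(Busy) = 0.3837, h(Throttled) = 0.5020, h(Idle) = 0.4163.
Starting from Idle, the probability is 0.4163.

0.4163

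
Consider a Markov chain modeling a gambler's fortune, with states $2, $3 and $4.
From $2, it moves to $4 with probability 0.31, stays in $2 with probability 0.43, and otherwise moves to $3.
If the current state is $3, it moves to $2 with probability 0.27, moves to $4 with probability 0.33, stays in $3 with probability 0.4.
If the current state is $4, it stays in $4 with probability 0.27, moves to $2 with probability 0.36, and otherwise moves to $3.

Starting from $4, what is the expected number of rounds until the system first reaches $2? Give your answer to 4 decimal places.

Let t(s) be the expected number of rounds to first reach $2 from state s, with t($2) = 0. Conditioning on the first round:
t($3) = 1 + 0.4·t($3) + 0.33·t($4)
t($4) = 1 + 0.37·t($3) + 0.27·t($4)
Solving: t($3) = 3.3555, t($4) = 3.0706.
Expected rounds from $4 to $2: 3.0706.

3.0706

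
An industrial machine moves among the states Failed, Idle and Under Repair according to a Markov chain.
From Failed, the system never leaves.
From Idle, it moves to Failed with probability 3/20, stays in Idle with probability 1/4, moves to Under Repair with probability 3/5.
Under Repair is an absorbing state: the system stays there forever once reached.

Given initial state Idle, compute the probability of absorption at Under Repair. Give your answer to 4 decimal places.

0.8000

Let h(s) be the probability of absorption at Under Repair starting from transient state s. Then h(Under Repair) = 1 and h(Failed) = 0. By first-step analysis:
h(Idle) = 0.15·0 + 0.25·h(Idle) + 0.6·1
Solving: h(Idle) = 0.8000.
Starting from Idle, the probability is 0.8000.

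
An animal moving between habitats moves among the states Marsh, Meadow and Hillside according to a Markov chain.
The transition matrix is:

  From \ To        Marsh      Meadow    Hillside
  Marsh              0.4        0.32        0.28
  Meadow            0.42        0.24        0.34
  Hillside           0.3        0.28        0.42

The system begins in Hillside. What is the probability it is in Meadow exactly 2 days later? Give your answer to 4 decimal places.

0.2808

Sum over the intermediate state after 1 day:
P = P(Hillside→Marsh)·P(Marsh→Meadow) + P(Hillside→Meadow)·P(Meadow→Meadow) + P(Hillside→Hillside)·P(Hillside→Meadow)
  = 0.3×0.32 + 0.28×0.24 + 0.42×0.28
  = 0.0960 + 0.0672 + 0.1176 = 0.2808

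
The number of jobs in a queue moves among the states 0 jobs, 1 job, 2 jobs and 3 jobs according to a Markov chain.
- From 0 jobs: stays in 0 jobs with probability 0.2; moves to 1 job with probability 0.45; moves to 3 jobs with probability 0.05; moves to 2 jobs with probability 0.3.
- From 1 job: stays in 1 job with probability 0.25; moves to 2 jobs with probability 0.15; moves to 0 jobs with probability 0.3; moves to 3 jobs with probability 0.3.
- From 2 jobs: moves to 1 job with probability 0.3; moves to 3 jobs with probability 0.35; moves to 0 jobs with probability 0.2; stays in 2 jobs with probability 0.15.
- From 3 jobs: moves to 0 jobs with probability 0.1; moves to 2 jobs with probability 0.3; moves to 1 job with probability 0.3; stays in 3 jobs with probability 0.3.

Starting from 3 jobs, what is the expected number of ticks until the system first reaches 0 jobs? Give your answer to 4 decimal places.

5.5709

Let t(s) be the expected number of ticks to first reach 0 jobs from state s, with t(0 jobs) = 0. Conditioning on the first tick:
t(1 job) = 1 + 0.25·t(1 job) + 0.15·t(2 jobs) + 0.3·t(3 jobs)
t(2 jobs) = 1 + 0.3·t(1 job) + 0.15·t(2 jobs) + 0.35·t(3 jobs)
t(3 jobs) = 1 + 0.3·t(1 job) + 0.3·t(2 jobs) + 0.3·t(3 jobs)
Solving: t(1 job) = 4.5790, t(2 jobs) = 5.0865, t(3 jobs) = 5.5709.
Expected ticks from 3 jobs to 0 jobs: 5.5709.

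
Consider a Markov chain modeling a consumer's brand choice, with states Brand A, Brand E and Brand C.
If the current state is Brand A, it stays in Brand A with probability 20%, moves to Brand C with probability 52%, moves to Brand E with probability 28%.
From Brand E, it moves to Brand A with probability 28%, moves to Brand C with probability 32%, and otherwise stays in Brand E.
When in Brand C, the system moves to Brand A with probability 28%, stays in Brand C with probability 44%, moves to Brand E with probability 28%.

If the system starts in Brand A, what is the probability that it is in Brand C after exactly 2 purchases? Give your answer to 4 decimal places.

Sum over the intermediate state after 1 purchase:
P = P(Brand A→Brand A)·P(Brand A→Brand C) + P(Brand A→Brand E)·P(Brand E→Brand C) + P(Brand A→Brand C)·P(Brand C→Brand C)
  = 0.2×0.52 + 0.28×0.32 + 0.52×0.44
  = 0.1040 + 0.0896 + 0.2288 = 0.4224

0.4224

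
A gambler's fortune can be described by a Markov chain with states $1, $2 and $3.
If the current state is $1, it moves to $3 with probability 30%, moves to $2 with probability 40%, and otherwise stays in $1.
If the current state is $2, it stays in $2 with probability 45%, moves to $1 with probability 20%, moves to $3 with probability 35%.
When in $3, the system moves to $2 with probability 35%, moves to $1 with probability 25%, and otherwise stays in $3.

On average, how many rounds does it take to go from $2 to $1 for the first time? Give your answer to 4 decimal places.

4.5783

Let t(s) be the expected number of rounds to first reach $1 from state s, with t($1) = 0. Conditioning on the first round:
t($2) = 1 + 0.45·t($2) + 0.35·t($3)
t($3) = 1 + 0.35·t($2) + 0.4·t($3)
Solving: t($2) = 4.5783, t($3) = 4.3373.
Expected rounds from $2 to $1: 4.5783.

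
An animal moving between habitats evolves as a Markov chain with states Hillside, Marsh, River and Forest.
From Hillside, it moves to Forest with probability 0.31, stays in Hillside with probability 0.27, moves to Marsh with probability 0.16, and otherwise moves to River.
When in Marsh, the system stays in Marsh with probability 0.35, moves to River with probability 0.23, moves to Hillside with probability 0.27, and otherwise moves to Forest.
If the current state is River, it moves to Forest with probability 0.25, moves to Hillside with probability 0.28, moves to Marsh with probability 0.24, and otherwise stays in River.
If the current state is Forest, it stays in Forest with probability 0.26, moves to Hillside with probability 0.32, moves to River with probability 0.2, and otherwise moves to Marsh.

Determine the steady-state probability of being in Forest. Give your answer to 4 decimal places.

0.2457

Let the stationary distribution be π with π = πP and π_1 + π_2 + π_3 + π_4 = 1.
π_1 = 0.27·π_1 + 0.27·π_2 + 0.28·π_3 + 0.32·π_4
π_2 = 0.16·π_1 + 0.35·π_2 + 0.24·π_3 + 0.22·π_4
π_3 = 0.26·π_1 + 0.23·π_2 + 0.23·π_3 + 0.2·π_4
Solving with the normalization constraint gives π = (0.2846, 0.2386, 0.2312, 0.2457).
So the stationary probability of Forest is 0.2457.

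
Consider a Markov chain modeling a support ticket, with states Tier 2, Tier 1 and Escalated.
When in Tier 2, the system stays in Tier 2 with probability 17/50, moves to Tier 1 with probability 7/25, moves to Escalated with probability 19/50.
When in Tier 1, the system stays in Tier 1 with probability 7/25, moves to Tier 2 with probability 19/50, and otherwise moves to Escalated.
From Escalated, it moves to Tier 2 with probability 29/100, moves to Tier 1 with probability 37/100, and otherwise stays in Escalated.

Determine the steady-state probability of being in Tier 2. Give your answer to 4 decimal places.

0.3348

Let the stationary distribution be π with π = πP and π_1 + π_2 + π_3 = 1.
π_1 = 0.34·π_1 + 0.38·π_2 + 0.29·π_3
π_2 = 0.28·π_1 + 0.28·π_2 + 0.37·π_3
Solving with the normalization constraint gives π = (0.3348, 0.3118, 0.3534).
So the stationary probability of Tier 2 is 0.3348.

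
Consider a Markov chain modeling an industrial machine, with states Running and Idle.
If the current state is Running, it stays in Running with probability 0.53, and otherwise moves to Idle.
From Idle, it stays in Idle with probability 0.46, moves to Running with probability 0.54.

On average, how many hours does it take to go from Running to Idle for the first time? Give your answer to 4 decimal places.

2.1277

Let t(s) be the expected number of hours to first reach Idle from state s, with t(Idle) = 0. Conditioning on the first hour:
t(Running) = 1 + 0.53·t(Running)
Solving: t(Running) = 2.1277.
Expected hours from Running to Idle: 2.1277.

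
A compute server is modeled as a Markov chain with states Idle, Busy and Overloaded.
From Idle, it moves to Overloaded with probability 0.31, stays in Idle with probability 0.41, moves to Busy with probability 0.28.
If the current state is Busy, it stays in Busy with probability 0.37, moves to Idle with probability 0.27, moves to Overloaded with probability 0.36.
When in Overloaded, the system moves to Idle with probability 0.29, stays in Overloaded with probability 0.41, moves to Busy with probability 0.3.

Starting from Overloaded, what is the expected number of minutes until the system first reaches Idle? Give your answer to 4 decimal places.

3.5267

Let t(s) be the expected number of minutes to first reach Idle from state s, with t(Idle) = 0. Conditioning on the first minute:
t(Busy) = 1 + 0.37·t(Busy) + 0.36·t(Overloaded)
t(Overloaded) = 1 + 0.3·t(Busy) + 0.41·t(Overloaded)
Solving: t(Busy) = 3.6026, t(Overloaded) = 3.5267.
Expected minutes from Overloaded to Idle: 3.5267.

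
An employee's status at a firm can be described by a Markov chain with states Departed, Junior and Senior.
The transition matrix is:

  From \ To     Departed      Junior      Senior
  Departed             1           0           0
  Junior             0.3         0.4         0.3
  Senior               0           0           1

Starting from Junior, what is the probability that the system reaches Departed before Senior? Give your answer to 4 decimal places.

0.5000

Let h(s) be the probability of absorption at Departed starting from transient state s. Then h(Departed) = 1 and h(Senior) = 0. By first-step analysis:
h(Junior) = 0.3·1 + 0.4·h(Junior) + 0.3·0
Solving: h(Junior) = 0.5000.
Starting from Junior, the probability is 0.5000.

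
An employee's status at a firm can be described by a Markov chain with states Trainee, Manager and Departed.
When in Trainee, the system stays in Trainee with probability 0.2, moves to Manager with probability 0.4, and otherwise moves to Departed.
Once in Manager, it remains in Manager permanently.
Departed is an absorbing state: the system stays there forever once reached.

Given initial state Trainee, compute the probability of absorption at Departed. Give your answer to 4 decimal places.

Let h(s) be the probability of absorption at Departed starting from transient state s. Then h(Departed) = 1 and h(Manager) = 0. By first-step analysis:
h(Trainee) = 0.2·h(Trainee) + 0.4·0 + 0.4·1
Solving: h(Trainee) = 0.5000.
Starting from Trainee, the probability is 0.5000.

0.5000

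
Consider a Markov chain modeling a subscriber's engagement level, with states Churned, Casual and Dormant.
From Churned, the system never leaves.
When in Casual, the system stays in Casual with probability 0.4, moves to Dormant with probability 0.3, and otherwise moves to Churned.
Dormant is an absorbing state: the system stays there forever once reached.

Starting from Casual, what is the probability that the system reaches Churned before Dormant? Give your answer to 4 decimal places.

0.5000

Let h(s) be the probability of absorption at Churned starting from transient state s. Then h(Churned) = 1 and h(Dormant) = 0. By first-step analysis:
h(Casual) = 0.3·1 + 0.4·h(Casual) + 0.3·0
Solving: h(Casual) = 0.5000.
Starting from Casual, the probability is 0.5000.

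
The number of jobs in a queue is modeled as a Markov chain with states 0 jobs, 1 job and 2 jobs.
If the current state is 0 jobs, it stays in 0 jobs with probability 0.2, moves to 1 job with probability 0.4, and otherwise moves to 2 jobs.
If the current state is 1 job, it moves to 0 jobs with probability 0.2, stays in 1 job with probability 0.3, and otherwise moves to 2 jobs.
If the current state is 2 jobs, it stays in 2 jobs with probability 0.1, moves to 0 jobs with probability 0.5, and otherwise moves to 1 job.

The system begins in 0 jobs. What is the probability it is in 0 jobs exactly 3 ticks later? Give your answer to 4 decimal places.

Propagate the distribution vector 3 ticks from 0 jobs.
After 0 ticks: (1.0000, 0.0000, 0.0000)
After 1 tick: (0.2000, 0.4000, 0.4000)
After 2 ticks: (0.3200, 0.3600, 0.3200)
After 3 ticks: (0.2960, 0.3640, 0.3400)
P(in 0 jobs after 3 ticks) = 0.2960

0.2960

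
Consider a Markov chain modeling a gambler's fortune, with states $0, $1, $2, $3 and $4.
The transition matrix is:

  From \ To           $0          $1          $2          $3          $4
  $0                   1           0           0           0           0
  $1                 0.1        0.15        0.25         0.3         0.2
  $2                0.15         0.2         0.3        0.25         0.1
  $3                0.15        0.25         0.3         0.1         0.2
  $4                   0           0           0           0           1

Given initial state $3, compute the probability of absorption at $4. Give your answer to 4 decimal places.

Let h(s) be the probability of absorption at $4 starting from transient state s. Then h($4) = 1 and h($0) = 0. By first-step analysis:
h($1) = 0.1·0 + 0.15·h($1) + 0.25·h($2) + 0.3·h($3) + 0.2·1
h($2) = 0.15·0 + 0.2·h($1) + 0.3·h($2) + 0.25·h($3) + 0.1·1
h($3) = 0.15·0 + 0.25·h($1) + 0.3·h($2) + 0.1·h($3) + 0.2·1
Solving: h($1) = 0.5783, h($2) = 0.5050, h($3) = 0.5512.
Starting from $3, the probability is 0.5512.

0.5512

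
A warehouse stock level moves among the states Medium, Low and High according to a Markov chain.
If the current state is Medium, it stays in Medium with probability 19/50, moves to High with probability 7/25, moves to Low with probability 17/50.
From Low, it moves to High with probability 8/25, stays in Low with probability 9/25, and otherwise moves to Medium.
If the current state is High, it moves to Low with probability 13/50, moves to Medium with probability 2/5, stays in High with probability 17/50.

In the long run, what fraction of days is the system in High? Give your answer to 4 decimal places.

0.3116

Let the stationary distribution be π with π = πP and π_1 + π_2 + π_3 = 1.
π_1 = 0.38·π_1 + 0.32·π_2 + 0.4·π_3
π_2 = 0.34·π_1 + 0.36·π_2 + 0.26·π_3
Solving with the normalization constraint gives π = (0.3669, 0.3215, 0.3116).
So the stationary probability of High is 0.3116.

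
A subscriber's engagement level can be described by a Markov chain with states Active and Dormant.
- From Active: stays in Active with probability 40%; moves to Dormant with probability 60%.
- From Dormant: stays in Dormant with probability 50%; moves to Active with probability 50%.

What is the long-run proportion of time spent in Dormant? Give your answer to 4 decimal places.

Let the stationary distribution be π with π = πP and π_1 + π_2 = 1.
π_1 = 0.4·π_1 + 0.5·π_2
Solving with the normalization constraint gives π = (0.4545, 0.5455).
So the stationary probability of Dormant is 0.5455.

0.5455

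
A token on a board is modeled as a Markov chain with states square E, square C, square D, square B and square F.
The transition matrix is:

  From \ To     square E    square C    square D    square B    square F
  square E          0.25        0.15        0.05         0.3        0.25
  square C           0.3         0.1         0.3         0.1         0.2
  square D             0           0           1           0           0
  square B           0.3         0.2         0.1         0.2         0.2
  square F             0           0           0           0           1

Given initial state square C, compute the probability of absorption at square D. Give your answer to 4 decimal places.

Let h(s) be the probability of absorption at square D starting from transient state s. Then h(square D) = 1 and h(square F) = 0. By first-step analysis:
h(square E) = 0.25·h(square E) + 0.15·h(square C) + 0.05·1 + 0.3·h(square B) + 0.25·0
h(square C) = 0.3·h(square E) + 0.1·h(square C) + 0.3·1 + 0.1·h(square B) + 0.2·0
h(square B) = 0.3·h(square E) + 0.2·h(square C) + 0.1·1 + 0.2·h(square B) + 0.2·0
Solving: h(square E) = 0.3048, h(square C) = 0.4747, h(square B) = 0.3580.
Starting from square C, the probability is 0.4747.

0.4747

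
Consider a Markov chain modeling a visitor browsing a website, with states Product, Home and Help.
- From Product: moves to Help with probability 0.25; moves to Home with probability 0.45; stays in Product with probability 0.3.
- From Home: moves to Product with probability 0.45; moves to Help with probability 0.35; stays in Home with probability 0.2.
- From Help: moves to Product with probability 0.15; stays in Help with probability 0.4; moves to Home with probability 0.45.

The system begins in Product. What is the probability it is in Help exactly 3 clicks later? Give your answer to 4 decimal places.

0.3336

Propagate the distribution vector 3 clicks from Product.
After 0 clicks: (1.0000, 0.0000, 0.0000)
After 1 click: (0.3000, 0.4500, 0.2500)
After 2 clicks: (0.3300, 0.3375, 0.3325)
After 3 clicks: (0.3008, 0.3656, 0.3336)
P(in Help after 3 clicks) = 0.3336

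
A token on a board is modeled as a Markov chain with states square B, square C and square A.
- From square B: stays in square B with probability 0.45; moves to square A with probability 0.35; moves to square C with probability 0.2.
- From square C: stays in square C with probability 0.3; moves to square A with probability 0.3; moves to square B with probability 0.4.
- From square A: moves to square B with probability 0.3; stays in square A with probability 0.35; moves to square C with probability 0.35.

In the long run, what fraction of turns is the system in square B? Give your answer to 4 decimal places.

0.3857

Let the stationary distribution be π with π = πP and π_1 + π_2 + π_3 = 1.
π_1 = 0.45·π_1 + 0.4·π_2 + 0.3·π_3
π_2 = 0.2·π_1 + 0.3·π_2 + 0.35·π_3
Solving with the normalization constraint gives π = (0.3857, 0.2782, 0.3361).
So the stationary probability of square B is 0.3857.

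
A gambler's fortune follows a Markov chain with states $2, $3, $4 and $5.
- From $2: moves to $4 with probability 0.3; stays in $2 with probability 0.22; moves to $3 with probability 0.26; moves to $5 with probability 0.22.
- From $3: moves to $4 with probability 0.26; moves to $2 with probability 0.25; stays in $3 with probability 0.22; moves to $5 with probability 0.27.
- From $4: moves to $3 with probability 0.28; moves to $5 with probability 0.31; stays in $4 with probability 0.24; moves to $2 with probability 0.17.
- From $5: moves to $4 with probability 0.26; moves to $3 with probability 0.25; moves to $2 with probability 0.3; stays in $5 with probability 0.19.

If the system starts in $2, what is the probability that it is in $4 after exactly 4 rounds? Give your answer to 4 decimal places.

0.2641

Propagate the distribution vector 4 rounds from $2.
After 0 rounds: (1.0000, 0.0000, 0.0000, 0.0000)
After 1 round: (0.2200, 0.2600, 0.3000, 0.2200)
After 2 rounds: (0.2304, 0.2534, 0.2628, 0.2534)
After 3 rounds: (0.2347, 0.2526, 0.2640, 0.2487)
After 4 rounds: (0.2343, 0.2527, 0.2641, 0.2489)
P(in $4 after 4 rounds) = 0.2641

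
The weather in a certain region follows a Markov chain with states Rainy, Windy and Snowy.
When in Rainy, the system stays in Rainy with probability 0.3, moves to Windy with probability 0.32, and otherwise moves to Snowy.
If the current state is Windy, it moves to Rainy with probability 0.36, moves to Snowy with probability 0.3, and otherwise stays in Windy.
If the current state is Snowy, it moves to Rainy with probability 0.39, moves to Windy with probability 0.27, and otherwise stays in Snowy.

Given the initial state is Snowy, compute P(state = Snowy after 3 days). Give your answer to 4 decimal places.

0.3415

Propagate the distribution vector 3 days from Snowy.
After 0 days: (0.0000, 0.0000, 1.0000)
After 1 day: (0.3900, 0.2700, 0.3400)
After 2 days: (0.3468, 0.3084, 0.3448)
After 3 days: (0.3495, 0.3089, 0.3415)
P(in Snowy after 3 days) = 0.3415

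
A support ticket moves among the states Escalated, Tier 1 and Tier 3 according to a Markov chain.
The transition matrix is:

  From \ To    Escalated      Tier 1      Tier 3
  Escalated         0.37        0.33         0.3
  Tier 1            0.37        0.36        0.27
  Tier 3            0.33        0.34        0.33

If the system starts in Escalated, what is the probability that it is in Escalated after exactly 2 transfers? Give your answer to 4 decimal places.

0.3580

Sum over the intermediate state after 1 transfer:
P = P(Escalated→Escalated)·P(Escalated→Escalated) + P(Escalated→Tier 1)·P(Tier 1→Escalated) + P(Escalated→Tier 3)·P(Tier 3→Escalated)
  = 0.37×0.37 + 0.33×0.37 + 0.3×0.33
  = 0.1369 + 0.1221 + 0.0990 = 0.3580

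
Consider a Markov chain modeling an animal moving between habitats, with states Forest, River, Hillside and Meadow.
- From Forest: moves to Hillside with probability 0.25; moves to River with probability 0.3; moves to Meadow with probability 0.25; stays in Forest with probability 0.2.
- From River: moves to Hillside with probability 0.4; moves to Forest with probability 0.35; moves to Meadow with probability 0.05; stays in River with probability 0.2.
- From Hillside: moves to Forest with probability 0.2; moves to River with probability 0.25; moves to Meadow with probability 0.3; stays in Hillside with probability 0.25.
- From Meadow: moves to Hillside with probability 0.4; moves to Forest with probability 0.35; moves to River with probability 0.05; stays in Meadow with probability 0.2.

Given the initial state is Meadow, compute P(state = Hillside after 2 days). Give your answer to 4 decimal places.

0.2875

Propagate the distribution vector 2 days from Meadow.
After 0 days: (0.0000, 0.0000, 0.0000, 1.0000)
After 1 day: (0.3500, 0.0500, 0.4000, 0.2000)
After 2 days: (0.2375, 0.2250, 0.2875, 0.2500)
P(in Hillside after 2 days) = 0.2875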